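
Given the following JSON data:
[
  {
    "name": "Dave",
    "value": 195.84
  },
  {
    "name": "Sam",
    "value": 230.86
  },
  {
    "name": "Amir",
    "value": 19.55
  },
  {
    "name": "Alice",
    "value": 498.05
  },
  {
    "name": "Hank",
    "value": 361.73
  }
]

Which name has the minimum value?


Comparing values:
  Dave: 195.84
  Sam: 230.86
  Amir: 19.55
  Alice: 498.05
  Hank: 361.73
Minimum: Amir (19.55)

ANSWER: Amir


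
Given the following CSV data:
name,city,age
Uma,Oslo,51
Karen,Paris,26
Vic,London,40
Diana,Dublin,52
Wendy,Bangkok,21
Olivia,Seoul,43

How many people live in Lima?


Scanning city column for 'Lima':
Total matches: 0

ANSWER: 0


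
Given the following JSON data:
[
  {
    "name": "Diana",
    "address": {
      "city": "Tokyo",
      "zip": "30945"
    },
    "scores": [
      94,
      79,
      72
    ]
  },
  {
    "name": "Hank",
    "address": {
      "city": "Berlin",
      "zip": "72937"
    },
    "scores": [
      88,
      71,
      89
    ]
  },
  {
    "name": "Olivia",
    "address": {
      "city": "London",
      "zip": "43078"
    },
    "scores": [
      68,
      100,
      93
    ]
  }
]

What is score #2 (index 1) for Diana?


Path: records[0].scores[1]
Value: 79

ANSWER: 79


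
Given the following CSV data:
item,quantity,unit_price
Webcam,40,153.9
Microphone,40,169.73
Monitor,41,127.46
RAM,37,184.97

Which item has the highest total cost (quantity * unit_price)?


Computing row totals:
  Webcam: 6156.0
  Microphone: 6789.2
  Monitor: 5225.86
  RAM: 6843.89
Maximum: RAM (6843.89)

ANSWER: RAM


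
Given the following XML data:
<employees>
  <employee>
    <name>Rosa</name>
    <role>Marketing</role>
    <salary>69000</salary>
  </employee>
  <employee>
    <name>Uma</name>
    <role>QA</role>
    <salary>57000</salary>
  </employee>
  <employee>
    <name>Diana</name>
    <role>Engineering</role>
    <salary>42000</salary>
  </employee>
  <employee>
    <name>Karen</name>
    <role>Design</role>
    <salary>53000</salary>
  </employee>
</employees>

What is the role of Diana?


Searching for <employee> with <name>Diana</name>
Found at position 3
<role>Engineering</role>

ANSWER: Engineering


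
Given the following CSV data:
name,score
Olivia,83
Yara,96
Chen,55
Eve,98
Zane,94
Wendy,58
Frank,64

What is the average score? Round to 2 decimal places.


Scores: 83, 96, 55, 98, 94, 58, 64
Sum = 548
Count = 7
Average = 548 / 7 = 78.29

ANSWER: 78.29


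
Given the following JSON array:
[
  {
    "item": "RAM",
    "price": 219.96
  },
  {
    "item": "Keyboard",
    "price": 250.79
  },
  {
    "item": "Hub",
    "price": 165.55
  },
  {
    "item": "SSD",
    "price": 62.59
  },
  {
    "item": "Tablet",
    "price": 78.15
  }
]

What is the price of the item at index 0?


Array index 0 -> RAM
price = 219.96

ANSWER: 219.96


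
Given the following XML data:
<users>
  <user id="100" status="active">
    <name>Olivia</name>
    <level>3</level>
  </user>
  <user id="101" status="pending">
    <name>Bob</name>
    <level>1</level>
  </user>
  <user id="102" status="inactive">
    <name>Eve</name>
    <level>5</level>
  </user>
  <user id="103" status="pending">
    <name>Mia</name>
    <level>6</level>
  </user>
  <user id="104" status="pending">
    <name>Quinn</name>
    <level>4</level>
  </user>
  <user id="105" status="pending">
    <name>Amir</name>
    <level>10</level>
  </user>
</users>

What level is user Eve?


Finding user: Eve
<level>5</level>

ANSWER: 5


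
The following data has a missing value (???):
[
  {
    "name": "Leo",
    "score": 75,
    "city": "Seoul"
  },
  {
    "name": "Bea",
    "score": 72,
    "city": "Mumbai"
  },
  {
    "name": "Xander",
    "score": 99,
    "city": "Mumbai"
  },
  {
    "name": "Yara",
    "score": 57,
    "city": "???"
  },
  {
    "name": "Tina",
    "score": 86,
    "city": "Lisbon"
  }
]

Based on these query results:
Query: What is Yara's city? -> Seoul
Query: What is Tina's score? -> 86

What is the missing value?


The missing value is Yara's city
From query: Yara's city = Seoul

ANSWER: Seoul


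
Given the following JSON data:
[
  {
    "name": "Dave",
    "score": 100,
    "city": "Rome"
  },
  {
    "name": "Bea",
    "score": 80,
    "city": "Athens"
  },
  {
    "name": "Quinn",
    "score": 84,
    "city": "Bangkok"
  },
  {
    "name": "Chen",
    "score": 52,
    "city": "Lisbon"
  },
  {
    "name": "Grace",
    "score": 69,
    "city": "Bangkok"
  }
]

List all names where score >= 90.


Filtering records where score >= 90:
  Dave (score=100) -> YES
  Bea (score=80) -> no
  Quinn (score=84) -> no
  Chen (score=52) -> no
  Grace (score=69) -> no


ANSWER: Dave


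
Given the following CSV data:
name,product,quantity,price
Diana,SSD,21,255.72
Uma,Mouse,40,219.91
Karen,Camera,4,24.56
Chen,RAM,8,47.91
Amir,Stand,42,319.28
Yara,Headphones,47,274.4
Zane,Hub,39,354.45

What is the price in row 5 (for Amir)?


Row 5: Amir
Column 'price' = 319.28

ANSWER: 319.28


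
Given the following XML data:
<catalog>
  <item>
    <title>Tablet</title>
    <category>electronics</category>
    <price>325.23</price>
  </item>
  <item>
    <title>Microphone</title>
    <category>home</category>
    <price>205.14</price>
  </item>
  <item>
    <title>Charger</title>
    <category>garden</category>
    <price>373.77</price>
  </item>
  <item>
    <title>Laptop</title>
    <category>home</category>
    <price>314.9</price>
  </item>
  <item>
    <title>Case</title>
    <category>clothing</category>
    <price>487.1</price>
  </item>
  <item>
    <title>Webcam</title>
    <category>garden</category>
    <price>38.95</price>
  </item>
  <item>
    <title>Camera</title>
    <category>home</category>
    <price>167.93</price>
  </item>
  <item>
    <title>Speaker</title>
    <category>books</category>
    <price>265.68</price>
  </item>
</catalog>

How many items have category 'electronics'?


Scanning <item> elements for <category>electronics</category>:
  Item 1: Tablet -> MATCH
Count: 1

ANSWER: 1


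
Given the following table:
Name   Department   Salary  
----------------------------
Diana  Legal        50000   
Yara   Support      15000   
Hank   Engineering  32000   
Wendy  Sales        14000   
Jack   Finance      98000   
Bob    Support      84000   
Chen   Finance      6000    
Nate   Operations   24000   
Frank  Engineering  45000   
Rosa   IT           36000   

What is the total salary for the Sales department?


Sales department members:
  Wendy: 14000
Total = 14000 = 14000

ANSWER: 14000


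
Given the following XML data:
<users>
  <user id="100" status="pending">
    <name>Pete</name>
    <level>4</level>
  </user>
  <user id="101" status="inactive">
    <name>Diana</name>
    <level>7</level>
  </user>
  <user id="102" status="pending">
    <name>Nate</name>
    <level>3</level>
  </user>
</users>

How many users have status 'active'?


Counting users with status='active':
Count: 0

ANSWER: 0


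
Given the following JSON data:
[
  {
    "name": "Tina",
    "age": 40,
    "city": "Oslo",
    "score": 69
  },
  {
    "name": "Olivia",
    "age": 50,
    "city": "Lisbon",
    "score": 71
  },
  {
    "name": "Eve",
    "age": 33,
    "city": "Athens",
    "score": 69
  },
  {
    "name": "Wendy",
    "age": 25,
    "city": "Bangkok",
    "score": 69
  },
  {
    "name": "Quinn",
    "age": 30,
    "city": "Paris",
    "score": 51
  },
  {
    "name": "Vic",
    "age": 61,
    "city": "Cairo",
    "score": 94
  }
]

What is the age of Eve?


Looking up record where name = Eve
Record index: 2
Field 'age' = 33

ANSWER: 33


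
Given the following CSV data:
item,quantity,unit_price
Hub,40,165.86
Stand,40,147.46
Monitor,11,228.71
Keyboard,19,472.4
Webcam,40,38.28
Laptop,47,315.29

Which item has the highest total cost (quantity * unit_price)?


Computing row totals:
  Hub: 6634.4
  Stand: 5898.4
  Monitor: 2515.81
  Keyboard: 8975.6
  Webcam: 1531.2
  Laptop: 14818.63
Maximum: Laptop (14818.63)

ANSWER: Laptop


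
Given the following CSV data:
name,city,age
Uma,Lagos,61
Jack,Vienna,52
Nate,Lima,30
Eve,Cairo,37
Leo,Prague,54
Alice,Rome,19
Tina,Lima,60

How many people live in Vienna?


Scanning city column for 'Vienna':
  Row 2: Jack -> MATCH
Total matches: 1

ANSWER: 1


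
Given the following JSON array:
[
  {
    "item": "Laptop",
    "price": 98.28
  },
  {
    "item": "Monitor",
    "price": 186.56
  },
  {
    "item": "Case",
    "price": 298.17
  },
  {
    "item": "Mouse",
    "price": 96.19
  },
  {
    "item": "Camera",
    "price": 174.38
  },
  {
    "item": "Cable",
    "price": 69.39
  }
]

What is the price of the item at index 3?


Array index 3 -> Mouse
price = 96.19

ANSWER: 96.19


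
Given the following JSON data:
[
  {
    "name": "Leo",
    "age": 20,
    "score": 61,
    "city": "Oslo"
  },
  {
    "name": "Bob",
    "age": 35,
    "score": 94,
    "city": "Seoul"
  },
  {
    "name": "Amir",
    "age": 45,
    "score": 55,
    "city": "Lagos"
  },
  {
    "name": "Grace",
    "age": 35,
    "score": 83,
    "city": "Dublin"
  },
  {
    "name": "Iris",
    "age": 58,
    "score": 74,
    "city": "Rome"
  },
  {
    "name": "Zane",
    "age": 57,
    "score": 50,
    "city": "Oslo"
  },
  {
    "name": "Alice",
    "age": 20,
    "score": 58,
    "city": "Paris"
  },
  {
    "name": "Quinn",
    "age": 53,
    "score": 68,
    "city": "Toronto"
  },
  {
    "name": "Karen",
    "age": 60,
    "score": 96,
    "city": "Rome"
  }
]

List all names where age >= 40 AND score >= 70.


Checking both conditions:
  Leo (age=20, score=61) -> no
  Bob (age=35, score=94) -> no
  Amir (age=45, score=55) -> no
  Grace (age=35, score=83) -> no
  Iris (age=58, score=74) -> YES
  Zane (age=57, score=50) -> no
  Alice (age=20, score=58) -> no
  Quinn (age=53, score=68) -> no
  Karen (age=60, score=96) -> YES


ANSWER: Iris, Karen


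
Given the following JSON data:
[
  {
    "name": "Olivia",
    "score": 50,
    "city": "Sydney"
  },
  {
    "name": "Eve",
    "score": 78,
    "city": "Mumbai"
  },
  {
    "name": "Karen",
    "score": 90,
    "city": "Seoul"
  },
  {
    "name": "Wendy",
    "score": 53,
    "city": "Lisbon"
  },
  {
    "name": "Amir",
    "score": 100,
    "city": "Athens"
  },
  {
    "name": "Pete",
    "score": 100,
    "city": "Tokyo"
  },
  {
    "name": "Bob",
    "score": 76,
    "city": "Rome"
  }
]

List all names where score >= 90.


Filtering records where score >= 90:
  Olivia (score=50) -> no
  Eve (score=78) -> no
  Karen (score=90) -> YES
  Wendy (score=53) -> no
  Amir (score=100) -> YES
  Pete (score=100) -> YES
  Bob (score=76) -> no


ANSWER: Karen, Amir, Pete


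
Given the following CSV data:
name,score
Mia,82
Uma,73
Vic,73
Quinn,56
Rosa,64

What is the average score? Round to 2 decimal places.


Scores: 82, 73, 73, 56, 64
Sum = 348
Count = 5
Average = 348 / 5 = 69.60

ANSWER: 69.60


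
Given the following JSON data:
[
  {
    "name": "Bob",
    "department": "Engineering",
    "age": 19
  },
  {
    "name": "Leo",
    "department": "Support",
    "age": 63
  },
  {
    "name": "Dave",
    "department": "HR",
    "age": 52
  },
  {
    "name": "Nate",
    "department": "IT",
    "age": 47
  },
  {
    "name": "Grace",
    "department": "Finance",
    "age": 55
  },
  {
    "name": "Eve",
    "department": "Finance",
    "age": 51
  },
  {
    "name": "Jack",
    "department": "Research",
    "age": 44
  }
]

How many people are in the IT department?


Scanning records for department = IT
  Record 3: Nate
Count: 1

ANSWER: 1


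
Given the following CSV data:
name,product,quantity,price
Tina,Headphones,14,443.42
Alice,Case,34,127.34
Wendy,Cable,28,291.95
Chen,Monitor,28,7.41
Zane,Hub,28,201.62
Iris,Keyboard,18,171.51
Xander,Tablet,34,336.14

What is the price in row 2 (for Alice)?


Row 2: Alice
Column 'price' = 127.34

ANSWER: 127.34


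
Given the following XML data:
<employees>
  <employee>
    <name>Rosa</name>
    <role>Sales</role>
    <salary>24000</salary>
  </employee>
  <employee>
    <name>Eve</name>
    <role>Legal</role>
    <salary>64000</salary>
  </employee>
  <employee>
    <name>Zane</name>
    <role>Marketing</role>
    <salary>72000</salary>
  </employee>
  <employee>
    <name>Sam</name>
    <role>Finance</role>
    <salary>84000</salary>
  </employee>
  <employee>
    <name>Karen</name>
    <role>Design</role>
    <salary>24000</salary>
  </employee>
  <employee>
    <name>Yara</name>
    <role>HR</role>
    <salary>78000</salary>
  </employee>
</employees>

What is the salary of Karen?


Searching for <employee> with <name>Karen</name>
Found at position 5
<salary>24000</salary>

ANSWER: 24000


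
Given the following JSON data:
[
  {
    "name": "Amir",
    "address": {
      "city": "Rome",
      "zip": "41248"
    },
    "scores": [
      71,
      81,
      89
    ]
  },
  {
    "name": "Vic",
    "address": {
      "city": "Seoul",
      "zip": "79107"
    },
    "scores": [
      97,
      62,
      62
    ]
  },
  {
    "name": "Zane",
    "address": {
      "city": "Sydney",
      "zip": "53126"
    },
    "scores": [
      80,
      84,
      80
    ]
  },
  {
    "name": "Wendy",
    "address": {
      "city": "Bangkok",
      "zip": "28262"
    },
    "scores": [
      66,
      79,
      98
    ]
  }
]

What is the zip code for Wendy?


Path: records[3].address.zip
Value: 28262

ANSWER: 28262


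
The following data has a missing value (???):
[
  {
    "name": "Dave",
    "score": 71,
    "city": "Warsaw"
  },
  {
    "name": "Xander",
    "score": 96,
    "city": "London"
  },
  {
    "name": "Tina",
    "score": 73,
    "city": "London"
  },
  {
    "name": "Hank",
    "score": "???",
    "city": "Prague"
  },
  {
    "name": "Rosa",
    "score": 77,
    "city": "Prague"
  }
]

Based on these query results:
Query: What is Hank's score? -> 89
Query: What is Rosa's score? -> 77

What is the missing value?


The missing value is Hank's score
From query: Hank's score = 89

ANSWER: 89


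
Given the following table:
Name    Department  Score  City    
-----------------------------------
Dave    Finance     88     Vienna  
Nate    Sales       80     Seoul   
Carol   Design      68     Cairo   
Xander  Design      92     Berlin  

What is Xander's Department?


Row 4: Xander
Department = Design

ANSWER: Design


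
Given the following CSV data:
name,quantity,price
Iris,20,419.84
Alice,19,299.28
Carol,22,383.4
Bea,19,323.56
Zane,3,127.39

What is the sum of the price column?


Values in 'price' column:
  Row 1: 419.84
  Row 2: 299.28
  Row 3: 383.4
  Row 4: 323.56
  Row 5: 127.39
Sum = 419.84 + 299.28 + 383.4 + 323.56 + 127.39 = 1553.47

ANSWER: 1553.47


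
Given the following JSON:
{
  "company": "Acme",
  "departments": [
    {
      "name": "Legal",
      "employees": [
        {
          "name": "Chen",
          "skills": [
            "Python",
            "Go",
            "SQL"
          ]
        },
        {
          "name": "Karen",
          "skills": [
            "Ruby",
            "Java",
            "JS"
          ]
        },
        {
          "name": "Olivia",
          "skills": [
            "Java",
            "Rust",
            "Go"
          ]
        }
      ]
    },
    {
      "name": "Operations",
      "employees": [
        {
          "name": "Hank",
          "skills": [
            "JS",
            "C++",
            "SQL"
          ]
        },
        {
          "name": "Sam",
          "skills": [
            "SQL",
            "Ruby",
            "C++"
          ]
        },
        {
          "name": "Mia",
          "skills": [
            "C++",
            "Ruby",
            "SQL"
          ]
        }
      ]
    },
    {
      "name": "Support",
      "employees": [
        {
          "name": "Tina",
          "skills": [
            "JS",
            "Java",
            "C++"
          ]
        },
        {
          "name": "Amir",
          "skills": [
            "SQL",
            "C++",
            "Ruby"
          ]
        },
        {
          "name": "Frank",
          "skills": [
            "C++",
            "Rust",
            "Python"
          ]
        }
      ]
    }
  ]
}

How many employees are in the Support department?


Path: departments[2].employees
Count: 3

ANSWER: 3


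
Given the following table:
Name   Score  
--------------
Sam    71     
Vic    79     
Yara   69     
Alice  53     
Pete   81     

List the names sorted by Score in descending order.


Sorting by Score (descending):
  Pete: 81
  Vic: 79
  Sam: 71
  Yara: 69
  Alice: 53


ANSWER: Pete, Vic, Sam, Yara, Alice


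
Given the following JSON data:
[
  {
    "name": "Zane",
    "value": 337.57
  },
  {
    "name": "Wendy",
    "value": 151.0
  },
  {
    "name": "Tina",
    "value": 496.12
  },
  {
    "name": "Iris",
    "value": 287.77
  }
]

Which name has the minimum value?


Comparing values:
  Zane: 337.57
  Wendy: 151.0
  Tina: 496.12
  Iris: 287.77
Minimum: Wendy (151.0)

ANSWER: Wendy


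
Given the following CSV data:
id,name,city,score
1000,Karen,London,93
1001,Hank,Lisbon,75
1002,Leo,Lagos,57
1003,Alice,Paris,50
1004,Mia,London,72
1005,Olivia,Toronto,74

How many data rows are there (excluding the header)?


Counting rows (excluding header):
Header: id,name,city,score
Data rows: 6

ANSWER: 6


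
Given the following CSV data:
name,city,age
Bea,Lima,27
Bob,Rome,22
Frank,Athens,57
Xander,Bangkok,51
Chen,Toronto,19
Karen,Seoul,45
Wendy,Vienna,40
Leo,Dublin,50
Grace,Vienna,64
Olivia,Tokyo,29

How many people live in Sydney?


Scanning city column for 'Sydney':
Total matches: 0

ANSWER: 0


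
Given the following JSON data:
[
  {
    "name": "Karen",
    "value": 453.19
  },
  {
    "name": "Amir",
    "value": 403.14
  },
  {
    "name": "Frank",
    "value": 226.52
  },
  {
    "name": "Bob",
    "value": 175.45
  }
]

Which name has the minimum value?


Comparing values:
  Karen: 453.19
  Amir: 403.14
  Frank: 226.52
  Bob: 175.45
Minimum: Bob (175.45)

ANSWER: Bob


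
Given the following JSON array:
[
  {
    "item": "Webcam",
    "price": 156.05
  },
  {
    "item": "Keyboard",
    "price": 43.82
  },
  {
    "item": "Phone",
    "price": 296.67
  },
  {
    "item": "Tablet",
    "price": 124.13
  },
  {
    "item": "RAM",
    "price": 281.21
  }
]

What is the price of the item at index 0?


Array index 0 -> Webcam
price = 156.05

ANSWER: 156.05


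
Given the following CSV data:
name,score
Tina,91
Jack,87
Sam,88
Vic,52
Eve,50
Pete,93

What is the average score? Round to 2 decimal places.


Scores: 91, 87, 88, 52, 50, 93
Sum = 461
Count = 6
Average = 461 / 6 = 76.83

ANSWER: 76.83


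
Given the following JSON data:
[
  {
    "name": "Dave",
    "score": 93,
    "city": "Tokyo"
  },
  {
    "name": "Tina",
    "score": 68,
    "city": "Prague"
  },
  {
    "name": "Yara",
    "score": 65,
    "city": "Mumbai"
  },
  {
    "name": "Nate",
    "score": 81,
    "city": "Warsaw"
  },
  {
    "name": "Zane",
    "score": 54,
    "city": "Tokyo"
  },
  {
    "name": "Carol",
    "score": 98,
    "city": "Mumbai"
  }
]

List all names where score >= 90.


Filtering records where score >= 90:
  Dave (score=93) -> YES
  Tina (score=68) -> no
  Yara (score=65) -> no
  Nate (score=81) -> no
  Zane (score=54) -> no
  Carol (score=98) -> YES


ANSWER: Dave, Carol


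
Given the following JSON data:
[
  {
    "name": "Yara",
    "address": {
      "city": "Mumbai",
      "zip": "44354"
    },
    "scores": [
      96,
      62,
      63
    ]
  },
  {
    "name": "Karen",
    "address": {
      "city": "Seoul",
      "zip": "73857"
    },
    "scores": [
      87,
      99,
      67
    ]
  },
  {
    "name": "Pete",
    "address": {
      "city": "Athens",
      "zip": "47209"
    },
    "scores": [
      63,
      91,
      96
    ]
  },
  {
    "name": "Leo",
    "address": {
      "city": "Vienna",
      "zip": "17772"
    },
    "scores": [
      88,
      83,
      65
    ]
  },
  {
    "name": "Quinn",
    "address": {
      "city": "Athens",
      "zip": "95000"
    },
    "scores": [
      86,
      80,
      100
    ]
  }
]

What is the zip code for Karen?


Path: records[1].address.zip
Value: 73857

ANSWER: 73857


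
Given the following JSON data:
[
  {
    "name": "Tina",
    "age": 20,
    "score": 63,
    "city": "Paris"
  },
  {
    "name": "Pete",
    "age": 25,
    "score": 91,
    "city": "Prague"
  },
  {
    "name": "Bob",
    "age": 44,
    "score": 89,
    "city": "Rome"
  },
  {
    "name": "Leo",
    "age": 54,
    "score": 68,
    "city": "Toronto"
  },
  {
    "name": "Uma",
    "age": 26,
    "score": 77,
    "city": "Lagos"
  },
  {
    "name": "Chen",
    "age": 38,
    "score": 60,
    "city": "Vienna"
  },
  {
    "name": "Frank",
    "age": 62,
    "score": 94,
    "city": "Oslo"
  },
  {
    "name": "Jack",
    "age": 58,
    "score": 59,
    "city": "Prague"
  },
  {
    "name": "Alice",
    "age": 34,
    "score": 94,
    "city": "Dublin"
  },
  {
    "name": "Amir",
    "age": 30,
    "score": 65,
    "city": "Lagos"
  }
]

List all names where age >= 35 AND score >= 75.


Checking both conditions:
  Tina (age=20, score=63) -> no
  Pete (age=25, score=91) -> no
  Bob (age=44, score=89) -> YES
  Leo (age=54, score=68) -> no
  Uma (age=26, score=77) -> no
  Chen (age=38, score=60) -> no
  Frank (age=62, score=94) -> YES
  Jack (age=58, score=59) -> no
  Alice (age=34, score=94) -> no
  Amir (age=30, score=65) -> no


ANSWER: Bob, Frank


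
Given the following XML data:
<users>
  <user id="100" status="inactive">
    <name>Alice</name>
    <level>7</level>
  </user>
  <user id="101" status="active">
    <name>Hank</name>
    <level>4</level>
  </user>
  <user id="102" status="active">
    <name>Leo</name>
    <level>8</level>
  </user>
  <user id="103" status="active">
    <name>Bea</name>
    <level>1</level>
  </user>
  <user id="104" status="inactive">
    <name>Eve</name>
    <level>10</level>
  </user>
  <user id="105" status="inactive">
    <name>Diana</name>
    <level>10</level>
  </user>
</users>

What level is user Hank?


Finding user: Hank
<level>4</level>

ANSWER: 4


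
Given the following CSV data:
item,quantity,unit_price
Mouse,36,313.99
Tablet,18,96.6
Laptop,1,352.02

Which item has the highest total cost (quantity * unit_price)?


Computing row totals:
  Mouse: 11303.64
  Tablet: 1738.8
  Laptop: 352.02
Maximum: Mouse (11303.64)

ANSWER: Mouse


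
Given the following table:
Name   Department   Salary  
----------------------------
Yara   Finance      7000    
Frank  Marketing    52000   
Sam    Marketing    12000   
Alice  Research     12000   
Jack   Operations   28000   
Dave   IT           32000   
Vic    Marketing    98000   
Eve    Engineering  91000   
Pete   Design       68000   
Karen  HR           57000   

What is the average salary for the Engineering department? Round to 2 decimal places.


Engineering department members:
  Eve: 91000
Sum = 91000
Count = 1
Average = 91000 / 1 = 91000.00

ANSWER: 91000.00


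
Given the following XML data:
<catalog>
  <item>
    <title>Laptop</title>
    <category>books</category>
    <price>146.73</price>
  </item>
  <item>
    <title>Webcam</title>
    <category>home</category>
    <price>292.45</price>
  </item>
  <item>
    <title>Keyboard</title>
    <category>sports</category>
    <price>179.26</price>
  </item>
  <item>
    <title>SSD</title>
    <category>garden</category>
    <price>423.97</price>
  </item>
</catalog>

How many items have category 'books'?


Scanning <item> elements for <category>books</category>:
  Item 1: Laptop -> MATCH
Count: 1

ANSWER: 1


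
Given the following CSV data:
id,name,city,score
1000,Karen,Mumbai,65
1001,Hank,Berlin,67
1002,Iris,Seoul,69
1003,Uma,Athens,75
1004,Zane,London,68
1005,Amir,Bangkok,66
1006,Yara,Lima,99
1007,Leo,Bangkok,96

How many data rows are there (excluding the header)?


Counting rows (excluding header):
Header: id,name,city,score
Data rows: 8

ANSWER: 8


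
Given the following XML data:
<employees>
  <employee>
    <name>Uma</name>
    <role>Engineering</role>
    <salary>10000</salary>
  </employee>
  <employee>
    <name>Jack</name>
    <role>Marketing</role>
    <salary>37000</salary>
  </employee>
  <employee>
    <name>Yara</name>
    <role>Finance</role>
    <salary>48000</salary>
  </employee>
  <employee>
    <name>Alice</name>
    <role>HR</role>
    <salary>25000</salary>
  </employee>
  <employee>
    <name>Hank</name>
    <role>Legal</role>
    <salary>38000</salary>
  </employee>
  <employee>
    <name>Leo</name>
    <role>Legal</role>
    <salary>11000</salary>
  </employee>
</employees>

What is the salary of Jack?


Searching for <employee> with <name>Jack</name>
Found at position 2
<salary>37000</salary>

ANSWER: 37000


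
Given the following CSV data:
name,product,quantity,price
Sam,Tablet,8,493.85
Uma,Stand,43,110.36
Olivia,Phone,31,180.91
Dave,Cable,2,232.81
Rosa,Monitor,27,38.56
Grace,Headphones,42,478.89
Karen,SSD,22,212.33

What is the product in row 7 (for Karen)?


Row 7: Karen
Column 'product' = SSD

ANSWER: SSD


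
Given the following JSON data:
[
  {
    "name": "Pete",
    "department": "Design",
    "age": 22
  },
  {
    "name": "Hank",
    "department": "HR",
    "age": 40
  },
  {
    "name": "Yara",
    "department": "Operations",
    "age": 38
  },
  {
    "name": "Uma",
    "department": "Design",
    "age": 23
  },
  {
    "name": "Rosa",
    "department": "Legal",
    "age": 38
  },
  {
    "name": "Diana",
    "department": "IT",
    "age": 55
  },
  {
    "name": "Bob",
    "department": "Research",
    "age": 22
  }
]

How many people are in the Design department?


Scanning records for department = Design
  Record 0: Pete
  Record 3: Uma
Count: 2

ANSWER: 2


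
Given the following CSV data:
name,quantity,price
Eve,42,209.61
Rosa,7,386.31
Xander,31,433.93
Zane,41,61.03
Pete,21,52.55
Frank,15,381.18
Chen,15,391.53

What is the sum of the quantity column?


Values in 'quantity' column:
  Row 1: 42
  Row 2: 7
  Row 3: 31
  Row 4: 41
  Row 5: 21
  Row 6: 15
  Row 7: 15
Sum = 42 + 7 + 31 + 41 + 21 + 15 + 15 = 172

ANSWER: 172


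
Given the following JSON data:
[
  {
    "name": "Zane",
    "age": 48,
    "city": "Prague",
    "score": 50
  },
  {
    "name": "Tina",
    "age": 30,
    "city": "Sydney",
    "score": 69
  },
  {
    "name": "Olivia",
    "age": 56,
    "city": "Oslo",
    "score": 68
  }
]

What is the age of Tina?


Looking up record where name = Tina
Record index: 1
Field 'age' = 30

ANSWER: 30


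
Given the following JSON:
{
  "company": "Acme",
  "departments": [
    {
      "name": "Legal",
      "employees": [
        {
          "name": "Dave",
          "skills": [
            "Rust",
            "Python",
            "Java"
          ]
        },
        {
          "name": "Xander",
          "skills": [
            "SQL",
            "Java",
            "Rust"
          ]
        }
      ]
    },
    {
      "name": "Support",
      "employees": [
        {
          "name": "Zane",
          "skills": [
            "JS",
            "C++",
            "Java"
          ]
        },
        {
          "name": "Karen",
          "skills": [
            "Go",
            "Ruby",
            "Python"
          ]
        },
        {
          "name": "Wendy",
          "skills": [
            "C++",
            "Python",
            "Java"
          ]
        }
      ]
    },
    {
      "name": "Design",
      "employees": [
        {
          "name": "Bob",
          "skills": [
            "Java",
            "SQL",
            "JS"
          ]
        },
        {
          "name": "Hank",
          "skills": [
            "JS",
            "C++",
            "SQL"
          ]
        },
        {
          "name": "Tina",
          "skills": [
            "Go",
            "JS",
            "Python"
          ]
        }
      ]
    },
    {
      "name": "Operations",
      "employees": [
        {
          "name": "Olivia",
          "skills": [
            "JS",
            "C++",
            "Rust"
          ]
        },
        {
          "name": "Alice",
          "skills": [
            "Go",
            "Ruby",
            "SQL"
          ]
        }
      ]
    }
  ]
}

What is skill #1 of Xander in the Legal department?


Path: departments[0].employees[1].skills[0]
Value: SQL

ANSWER: SQL


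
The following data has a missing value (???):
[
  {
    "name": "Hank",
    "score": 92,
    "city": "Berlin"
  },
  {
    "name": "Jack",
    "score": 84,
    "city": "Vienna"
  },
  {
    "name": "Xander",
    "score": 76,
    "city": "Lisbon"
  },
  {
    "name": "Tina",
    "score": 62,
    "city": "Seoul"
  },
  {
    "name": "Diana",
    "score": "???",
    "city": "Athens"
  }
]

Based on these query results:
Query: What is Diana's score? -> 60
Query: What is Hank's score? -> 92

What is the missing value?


The missing value is Diana's score
From query: Diana's score = 60

ANSWER: 60


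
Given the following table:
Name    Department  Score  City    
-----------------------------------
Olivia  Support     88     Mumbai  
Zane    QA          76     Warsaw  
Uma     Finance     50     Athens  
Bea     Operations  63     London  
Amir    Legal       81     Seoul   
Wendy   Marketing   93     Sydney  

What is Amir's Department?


Row 5: Amir
Department = Legal

ANSWER: Legal


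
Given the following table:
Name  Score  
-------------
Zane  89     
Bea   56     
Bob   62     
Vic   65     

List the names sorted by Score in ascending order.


Sorting by Score (ascending):
  Bea: 56
  Bob: 62
  Vic: 65
  Zane: 89


ANSWER: Bea, Bob, Vic, Zane


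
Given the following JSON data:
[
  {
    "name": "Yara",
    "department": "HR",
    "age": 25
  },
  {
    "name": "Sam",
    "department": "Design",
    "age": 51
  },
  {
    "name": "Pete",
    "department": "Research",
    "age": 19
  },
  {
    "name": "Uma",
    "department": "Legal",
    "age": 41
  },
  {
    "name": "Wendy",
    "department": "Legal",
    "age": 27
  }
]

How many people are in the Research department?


Scanning records for department = Research
  Record 2: Pete
Count: 1

ANSWER: 1


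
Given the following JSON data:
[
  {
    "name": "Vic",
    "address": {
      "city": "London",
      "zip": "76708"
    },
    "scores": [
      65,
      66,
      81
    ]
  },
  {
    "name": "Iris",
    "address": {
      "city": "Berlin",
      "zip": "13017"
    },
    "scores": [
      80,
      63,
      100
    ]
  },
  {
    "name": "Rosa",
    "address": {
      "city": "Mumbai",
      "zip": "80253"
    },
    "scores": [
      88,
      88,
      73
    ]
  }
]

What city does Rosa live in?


Path: records[2].address.city
Value: Mumbai

ANSWER: Mumbai


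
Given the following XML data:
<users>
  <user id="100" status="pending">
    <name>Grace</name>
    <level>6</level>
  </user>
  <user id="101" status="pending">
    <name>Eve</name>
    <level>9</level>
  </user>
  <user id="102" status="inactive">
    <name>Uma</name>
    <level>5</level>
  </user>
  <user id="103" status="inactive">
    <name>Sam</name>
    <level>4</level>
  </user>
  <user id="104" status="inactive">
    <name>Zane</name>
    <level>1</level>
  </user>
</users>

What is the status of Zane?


Finding user with name = Zane
user id="104" status="inactive"

ANSWER: inactive


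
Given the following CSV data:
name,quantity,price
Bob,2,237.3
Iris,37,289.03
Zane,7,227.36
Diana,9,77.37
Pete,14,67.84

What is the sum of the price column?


Values in 'price' column:
  Row 1: 237.3
  Row 2: 289.03
  Row 3: 227.36
  Row 4: 77.37
  Row 5: 67.84
Sum = 237.3 + 289.03 + 227.36 + 77.37 + 67.84 = 898.9

ANSWER: 898.9


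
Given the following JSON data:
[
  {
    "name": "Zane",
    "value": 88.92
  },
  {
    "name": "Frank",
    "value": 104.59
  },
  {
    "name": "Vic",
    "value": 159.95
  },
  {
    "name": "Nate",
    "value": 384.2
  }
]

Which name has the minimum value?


Comparing values:
  Zane: 88.92
  Frank: 104.59
  Vic: 159.95
  Nate: 384.2
Minimum: Zane (88.92)

ANSWER: Zane


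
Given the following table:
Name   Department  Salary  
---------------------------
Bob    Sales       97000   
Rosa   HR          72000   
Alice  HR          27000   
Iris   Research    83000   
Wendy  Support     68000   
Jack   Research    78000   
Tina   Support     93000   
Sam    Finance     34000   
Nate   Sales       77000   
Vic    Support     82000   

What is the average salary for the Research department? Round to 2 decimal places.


Research department members:
  Iris: 83000
  Jack: 78000
Sum = 161000
Count = 2
Average = 161000 / 2 = 80500.00

ANSWER: 80500.00


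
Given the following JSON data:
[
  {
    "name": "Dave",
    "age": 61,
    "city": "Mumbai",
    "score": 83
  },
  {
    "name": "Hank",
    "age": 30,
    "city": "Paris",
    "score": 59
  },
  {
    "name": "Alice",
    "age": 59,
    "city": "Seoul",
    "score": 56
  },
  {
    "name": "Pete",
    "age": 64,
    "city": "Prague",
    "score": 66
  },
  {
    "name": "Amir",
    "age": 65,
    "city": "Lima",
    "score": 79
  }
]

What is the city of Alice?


Looking up record where name = Alice
Record index: 2
Field 'city' = Seoul

ANSWER: Seoul


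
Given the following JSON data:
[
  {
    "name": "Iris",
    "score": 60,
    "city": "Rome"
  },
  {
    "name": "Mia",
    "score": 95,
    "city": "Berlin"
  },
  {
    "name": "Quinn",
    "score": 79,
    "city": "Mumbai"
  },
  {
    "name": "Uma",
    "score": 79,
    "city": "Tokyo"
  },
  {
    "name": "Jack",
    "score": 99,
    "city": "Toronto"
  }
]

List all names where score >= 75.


Filtering records where score >= 75:
  Iris (score=60) -> no
  Mia (score=95) -> YES
  Quinn (score=79) -> YES
  Uma (score=79) -> YES
  Jack (score=99) -> YES


ANSWER: Mia, Quinn, Uma, Jack


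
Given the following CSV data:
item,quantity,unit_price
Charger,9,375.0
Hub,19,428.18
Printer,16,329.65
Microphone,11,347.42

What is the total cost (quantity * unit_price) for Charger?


Row: Charger
quantity = 9
unit_price = 375.0
total = 9 * 375.0 = 3375.0

ANSWER: 3375.0


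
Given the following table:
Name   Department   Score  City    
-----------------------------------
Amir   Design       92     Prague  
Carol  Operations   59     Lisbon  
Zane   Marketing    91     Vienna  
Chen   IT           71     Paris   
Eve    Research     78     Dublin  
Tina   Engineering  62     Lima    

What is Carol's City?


Row 2: Carol
City = Lisbon

ANSWER: Lisbon


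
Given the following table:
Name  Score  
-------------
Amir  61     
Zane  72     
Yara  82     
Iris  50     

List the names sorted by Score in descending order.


Sorting by Score (descending):
  Yara: 82
  Zane: 72
  Amir: 61
  Iris: 50


ANSWER: Yara, Zane, Amir, Iris


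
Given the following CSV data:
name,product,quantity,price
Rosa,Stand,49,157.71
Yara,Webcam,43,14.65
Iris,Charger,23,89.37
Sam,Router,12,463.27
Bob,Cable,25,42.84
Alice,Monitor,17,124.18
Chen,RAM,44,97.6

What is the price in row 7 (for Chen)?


Row 7: Chen
Column 'price' = 97.6

ANSWER: 97.6


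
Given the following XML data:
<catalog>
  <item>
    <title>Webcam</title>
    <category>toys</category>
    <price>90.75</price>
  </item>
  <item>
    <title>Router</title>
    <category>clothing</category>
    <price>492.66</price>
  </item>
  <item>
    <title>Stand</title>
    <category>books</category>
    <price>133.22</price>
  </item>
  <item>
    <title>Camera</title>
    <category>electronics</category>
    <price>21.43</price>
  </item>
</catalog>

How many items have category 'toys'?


Scanning <item> elements for <category>toys</category>:
  Item 1: Webcam -> MATCH
Count: 1

ANSWER: 1


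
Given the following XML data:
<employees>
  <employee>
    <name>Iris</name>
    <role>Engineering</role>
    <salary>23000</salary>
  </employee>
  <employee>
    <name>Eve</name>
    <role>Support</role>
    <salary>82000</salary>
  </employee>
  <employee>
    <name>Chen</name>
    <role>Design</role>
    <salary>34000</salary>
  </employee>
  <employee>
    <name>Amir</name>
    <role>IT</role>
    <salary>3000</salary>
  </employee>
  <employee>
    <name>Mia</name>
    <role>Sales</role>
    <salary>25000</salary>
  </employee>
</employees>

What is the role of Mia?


Searching for <employee> with <name>Mia</name>
Found at position 5
<role>Sales</role>

ANSWER: Sales


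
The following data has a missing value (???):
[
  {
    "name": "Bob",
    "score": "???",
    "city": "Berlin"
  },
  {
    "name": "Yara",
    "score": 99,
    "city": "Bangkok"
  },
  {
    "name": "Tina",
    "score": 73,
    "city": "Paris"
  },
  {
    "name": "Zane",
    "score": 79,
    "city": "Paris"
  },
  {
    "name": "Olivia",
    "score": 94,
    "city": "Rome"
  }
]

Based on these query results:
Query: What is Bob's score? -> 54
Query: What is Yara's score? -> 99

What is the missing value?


The missing value is Bob's score
From query: Bob's score = 54

ANSWER: 54


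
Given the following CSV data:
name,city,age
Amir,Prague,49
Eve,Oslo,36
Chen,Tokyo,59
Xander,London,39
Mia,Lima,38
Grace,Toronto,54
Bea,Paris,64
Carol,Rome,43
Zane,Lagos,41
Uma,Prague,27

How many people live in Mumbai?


Scanning city column for 'Mumbai':
Total matches: 0

ANSWER: 0


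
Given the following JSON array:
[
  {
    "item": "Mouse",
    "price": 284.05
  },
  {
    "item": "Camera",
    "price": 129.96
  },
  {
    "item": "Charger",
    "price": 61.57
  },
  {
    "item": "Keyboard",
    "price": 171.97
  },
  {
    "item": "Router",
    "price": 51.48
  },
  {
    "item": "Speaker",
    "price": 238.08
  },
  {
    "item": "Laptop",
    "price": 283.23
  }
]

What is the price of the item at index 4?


Array index 4 -> Router
price = 51.48

ANSWER: 51.48


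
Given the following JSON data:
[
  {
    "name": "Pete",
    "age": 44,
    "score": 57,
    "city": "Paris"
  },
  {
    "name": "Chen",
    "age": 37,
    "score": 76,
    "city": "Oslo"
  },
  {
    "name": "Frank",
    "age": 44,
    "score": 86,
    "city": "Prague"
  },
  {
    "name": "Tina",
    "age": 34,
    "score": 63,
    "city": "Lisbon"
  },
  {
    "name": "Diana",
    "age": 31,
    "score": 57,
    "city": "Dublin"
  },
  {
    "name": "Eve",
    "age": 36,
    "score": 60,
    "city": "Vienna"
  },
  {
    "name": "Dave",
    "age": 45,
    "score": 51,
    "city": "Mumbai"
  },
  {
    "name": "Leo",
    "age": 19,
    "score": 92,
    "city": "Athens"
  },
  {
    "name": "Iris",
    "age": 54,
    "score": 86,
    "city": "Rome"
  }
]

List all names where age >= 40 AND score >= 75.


Checking both conditions:
  Pete (age=44, score=57) -> no
  Chen (age=37, score=76) -> no
  Frank (age=44, score=86) -> YES
  Tina (age=34, score=63) -> no
  Diana (age=31, score=57) -> no
  Eve (age=36, score=60) -> no
  Dave (age=45, score=51) -> no
  Leo (age=19, score=92) -> no
  Iris (age=54, score=86) -> YES


ANSWER: Frank, Iris


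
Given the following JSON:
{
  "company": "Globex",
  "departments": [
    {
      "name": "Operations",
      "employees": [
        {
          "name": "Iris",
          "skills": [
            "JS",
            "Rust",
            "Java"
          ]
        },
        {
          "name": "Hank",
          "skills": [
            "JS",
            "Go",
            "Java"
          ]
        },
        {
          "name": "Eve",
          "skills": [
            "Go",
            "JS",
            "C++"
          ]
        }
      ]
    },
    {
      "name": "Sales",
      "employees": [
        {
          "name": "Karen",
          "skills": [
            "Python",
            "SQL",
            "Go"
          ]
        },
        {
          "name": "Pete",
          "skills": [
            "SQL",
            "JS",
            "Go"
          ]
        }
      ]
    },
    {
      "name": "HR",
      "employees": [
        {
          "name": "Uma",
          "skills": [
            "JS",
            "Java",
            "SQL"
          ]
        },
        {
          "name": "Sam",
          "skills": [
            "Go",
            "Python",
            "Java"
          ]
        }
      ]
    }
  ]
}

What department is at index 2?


Path: departments[2].name
Value: HR

ANSWER: HR
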